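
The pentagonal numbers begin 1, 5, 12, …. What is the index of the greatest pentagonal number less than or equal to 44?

Solve n(3n−1)/2 ≤ 44 for integer n.
n = 5 gives 35 ≤ 44, while n = 6 gives 51 > 44; so the answer is index 5.

5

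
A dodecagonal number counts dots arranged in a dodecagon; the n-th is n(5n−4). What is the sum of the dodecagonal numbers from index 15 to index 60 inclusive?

357075

Σ i(5i−4) = 5Σi² − 4Σi over i = 15..60.
Σi = 1830 − 105 = 1725 and Σi² = 73810 − 1015 = 72795.
5·72795 − 4·1725 = 357075.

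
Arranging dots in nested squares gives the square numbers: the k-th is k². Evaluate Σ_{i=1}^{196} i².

2529086

Σ_{i=1}^{196} i² = 196·197·393/6 = 2529086.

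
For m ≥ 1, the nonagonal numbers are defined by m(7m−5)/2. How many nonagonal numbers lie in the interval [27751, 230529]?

168

The n-th nonagonal number is n(7n−5)/2.
Smallest index with value ≥ 27751: n = 90 (giving 28125).
Largest index with value ≤ 230529: n = 257 (giving 230529).
Indices 90 through 257: 168 terms.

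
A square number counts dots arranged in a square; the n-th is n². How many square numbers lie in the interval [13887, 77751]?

161

The n-th square number is n².
Smallest index with value ≥ 13887: n = 118 (giving 13924).
Largest index with value ≤ 77751: n = 278 (giving 77284).
Indices 118 through 278: 161 terms.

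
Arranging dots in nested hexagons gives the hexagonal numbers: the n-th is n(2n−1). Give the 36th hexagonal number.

The 36th hexagonal number is n(2n−1) with n = 36.
36·(2·36 − 1) = 36·71 = 2556.

2556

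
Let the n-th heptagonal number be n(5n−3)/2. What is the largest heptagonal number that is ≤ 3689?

Solve n(5n−3)/2 ≤ 3689 for integer n.
n = 38 gives 3553 ≤ 3689, while n = 39 gives 3744 > 3689; so the answer is 3553.

3553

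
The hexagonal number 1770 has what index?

Set n(2n−1) = 1770, giving 2n² − n − 1770 = 0.
The discriminant is 1 + 8·1770 = 14161, and √14161 = 119.
So n = (1 + 119) / 4 = 120/4 = 30.

30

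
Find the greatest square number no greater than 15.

Solve n² ≤ 15 for integer n.
n = 3 gives 9 ≤ 15, while n = 4 gives 16 > 15; so the answer is 9.

9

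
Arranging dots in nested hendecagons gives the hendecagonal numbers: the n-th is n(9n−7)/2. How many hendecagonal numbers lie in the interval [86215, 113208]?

21

The n-th hendecagonal number is n(9n−7)/2.
Smallest index with value ≥ 86215: n = 139 (giving 86458).
Largest index with value ≤ 113208: n = 159 (giving 113208).
Indices 139 through 159: 21 terms.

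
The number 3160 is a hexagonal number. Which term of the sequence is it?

Set n(2n−1) = 3160, giving 2n² − n − 3160 = 0.
The discriminant is 1 + 8·3160 = 25281, and √25281 = 159.
So n = (1 + 159) / 4 = 160/4 = 40.
Check: 40·(2·40 − 1) = 3160. ✓

40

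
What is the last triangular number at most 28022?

Solve n(n+1)/2 ≤ 28022 for integer n.
n = 236 gives 27966 ≤ 28022, while n = 237 gives 28203 > 28022; so the answer is 27966.

27966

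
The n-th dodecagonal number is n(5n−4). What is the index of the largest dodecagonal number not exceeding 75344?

Solve n(5n−4) ≤ 75344 for integer n.
n = 123 gives 75153 ≤ 75344, while n = 124 gives 76384 > 75344; so the answer is index 123.

123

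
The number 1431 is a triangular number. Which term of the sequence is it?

Set n(n+1)/2 = 1431, giving n² + n − 2862 = 0.
The discriminant is 1 + 8·1431 = 11449, and √11449 = 107.
So n = (-1 + 107) / 2 = 106/2 = 53.
Check: 53·54/2 = 1431. ✓

53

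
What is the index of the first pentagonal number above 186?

Solve n(3n−1)/2 > 186 for integer n.
The largest n with value ≤ 186 is 11 (since 176 ≤ 186 < 210), so the first above is n = 12, value 210.

12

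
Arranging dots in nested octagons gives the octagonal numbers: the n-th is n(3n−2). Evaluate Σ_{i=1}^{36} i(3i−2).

47286

Σ i(3i−2) = 3Σi² − 2Σi over i = 1..36.
Σi = 666 and Σi² = 16206.
3·16206 − 2·666 = 47286.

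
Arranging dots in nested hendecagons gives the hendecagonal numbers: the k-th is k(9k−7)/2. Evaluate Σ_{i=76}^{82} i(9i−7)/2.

194782

Σ i(9i−7)/2 = (9Σi² − 7Σi) / 2 over i = 76..82.
Σi = 3403 − 2850 = 553 and Σi² = 187165 − 143450 = 43715.
(9·43715 − 7·553) / 2 = 389564/2 = 194782.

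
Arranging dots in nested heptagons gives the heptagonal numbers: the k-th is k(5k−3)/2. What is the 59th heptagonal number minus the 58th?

Consecutive heptagonal numbers differ by 5n − 4: here 5·59 − 4 = 291.

291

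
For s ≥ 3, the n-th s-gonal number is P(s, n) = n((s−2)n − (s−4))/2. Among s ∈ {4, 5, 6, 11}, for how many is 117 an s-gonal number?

s = 4: P(4, 10) = 100 and P(4, 11) = 121; 117 is not s-gonal.
s = 5: P(5, 9) = 117. ✓
s = 6: P(6, 7) = 91 and P(6, 8) = 120; 117 is not s-gonal.
s = 11: P(11, 5) = 95 and P(11, 6) = 141; 117 is not s-gonal.
Hits: s ∈ {5} → 1.

1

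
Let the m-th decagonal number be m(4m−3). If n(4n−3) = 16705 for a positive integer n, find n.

Set n(4n−3) = 16705, giving 4n² − 3n − 16705 = 0.
So n = (3 + 517) / 8 = 520/8 = 65.

65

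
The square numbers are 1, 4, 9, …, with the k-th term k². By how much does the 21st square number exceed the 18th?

117

21² = 441 and 18² = 324.
Difference: 441 − 324 = 117.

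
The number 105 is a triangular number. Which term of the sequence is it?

14

Set n(n+1)/2 = 105, giving n² + n − 210 = 0.
The discriminant is 1 + 8·105 = 841, and √841 = 29.
So n = (-1 + 29) / 2 = 28/2 = 14.
Check: 14·15/2 = 105. ✓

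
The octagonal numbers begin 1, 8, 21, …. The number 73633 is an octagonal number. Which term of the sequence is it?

Set n(3n−2) = 73633, giving 3n² − 2n − 73633 = 0.
So n = (2 + 940) / 6 = 942/6 = 157.
Check: 157·(3·157 − 2) = 73633. ✓

157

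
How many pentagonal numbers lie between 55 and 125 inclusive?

3

The n-th pentagonal number is n(3n−1)/2.
Smallest index with value ≥ 55: n = 7 (giving 70).
Largest index with value ≤ 125: n = 9 (giving 117).
Indices 7 through 9: 3 terms.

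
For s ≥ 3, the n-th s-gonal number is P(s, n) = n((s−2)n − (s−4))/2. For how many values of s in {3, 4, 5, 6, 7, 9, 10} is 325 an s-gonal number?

3

s = 3: P(3, 25) = 325. ✓
s = 4: P(4, 18) = 324 and P(4, 19) = 361; 325 is not s-gonal.
s = 5: P(5, 14) = 287 and P(5, 15) = 330; 325 is not s-gonal.
s = 6: P(6, 13) = 325. ✓
s = 7: P(7, 11) = 286 and P(7, 12) = 342; 325 is not s-gonal.
s = 9: P(9, 10) = 325. ✓
s = 10: P(10, 9) = 297 and P(10, 10) = 370; 325 is not s-gonal.
Hits: s ∈ {3, 6, 9} → 3.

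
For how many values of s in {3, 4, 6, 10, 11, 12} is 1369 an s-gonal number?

1

s = 3: P(3, 51) = 1326 and P(3, 52) = 1378; 1369 is not s-gonal.
s = 4: P(4, 37) = 1369. ✓
s = 6: P(6, 26) = 1326 and P(6, 27) = 1431; 1369 is not s-gonal.
s = 10: P(10, 18) = 1242 and P(10, 19) = 1387; 1369 is not s-gonal.
s = 11: P(11, 17) = 1241 and P(11, 18) = 1395; 1369 is not s-gonal.
s = 12: P(12, 16) = 1216 and P(12, 17) = 1377; 1369 is not s-gonal.
Hits: s ∈ {4} → 1.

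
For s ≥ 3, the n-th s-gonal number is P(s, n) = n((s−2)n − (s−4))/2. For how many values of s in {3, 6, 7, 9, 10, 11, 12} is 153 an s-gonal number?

s = 3: P(3, 17) = 153. ✓
s = 6: P(6, 9) = 153. ✓
s = 7: P(7, 8) = 148 and P(7, 9) = 189; 153 is not s-gonal.
s = 9: P(9, 6) = 111 and P(9, 7) = 154; 153 is not s-gonal.
s = 10: P(10, 6) = 126 and P(10, 7) = 175; 153 is not s-gonal.
s = 11: P(11, 6) = 141 and P(11, 7) = 196; 153 is not s-gonal.
s = 12: P(12, 5) = 105 and P(12, 6) = 156; 153 is not s-gonal.
Hits: s ∈ {3, 6} → 2.

2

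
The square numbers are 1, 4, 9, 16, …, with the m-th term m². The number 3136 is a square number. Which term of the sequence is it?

56

We need n² = 3136, so n = √3136 = 56.
Check: 56² = 3136. ✓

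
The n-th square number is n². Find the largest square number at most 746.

Solve n² ≤ 746 for integer n.
n = 27 gives 729 ≤ 746, while n = 28 gives 784 > 746; so the answer is 729.

729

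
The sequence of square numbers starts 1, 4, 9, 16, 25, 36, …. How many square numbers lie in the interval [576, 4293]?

42

The n-th square number is n².
Smallest index with value ≥ 576: n = 24 (giving 576).
Largest index with value ≤ 4293: n = 65 (giving 4225).
Indices 24 through 65: 42 terms.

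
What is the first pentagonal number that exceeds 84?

92

Solve n(3n−1)/2 > 84 for integer n.
The largest n with value ≤ 84 is 7 (since 70 ≤ 84 < 92), so the first above is n = 8, value 92.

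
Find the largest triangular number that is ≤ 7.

6

Solve n(n+1)/2 ≤ 7 for integer n.
n = 3 gives 6 ≤ 7, while n = 4 gives 10 > 7; so the answer is 6.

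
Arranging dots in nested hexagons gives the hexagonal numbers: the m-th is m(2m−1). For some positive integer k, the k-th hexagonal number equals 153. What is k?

Set n(2n−1) = 153, giving 2n² − n − 153 = 0.
The discriminant is 1 + 8·153 = 1225, and √1225 = 35.
So n = (1 + 35) / 4 = 36/4 = 9.
Check: 9·(2·9 − 1) = 153. ✓

9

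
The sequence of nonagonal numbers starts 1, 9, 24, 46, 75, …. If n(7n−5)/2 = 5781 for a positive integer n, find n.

41

Set n(7n−5)/2 = 5781, giving 7n² − 5n − 11562 = 0.
So n = (5 + 569) / 14 = 574/14 = 41.
Check: 41·(7·41 − 5)/2 = 5781. ✓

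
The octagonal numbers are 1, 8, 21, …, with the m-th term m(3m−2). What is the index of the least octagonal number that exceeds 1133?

Solve n(3n−2) > 1133 for integer n.
The largest n with value ≤ 1133 is 19 (since 1045 ≤ 1133 < 1160), so the first above is n = 20, value 1160.

20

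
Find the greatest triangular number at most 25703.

25651

Solve n(n+1)/2 ≤ 25703 for integer n.
n = 226 gives 25651 ≤ 25703, while n = 227 gives 25878 > 25703; so the answer is 25651.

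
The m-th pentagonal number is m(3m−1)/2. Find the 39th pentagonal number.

The 39th pentagonal number is n(3n−1)/2 with n = 39.
39·(3·39 − 1)/2 = 39·116/2 = 39·58 = 2262.

2262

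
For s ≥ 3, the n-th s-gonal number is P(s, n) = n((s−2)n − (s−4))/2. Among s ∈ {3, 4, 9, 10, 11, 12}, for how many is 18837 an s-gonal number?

s = 3: P(3, 193) = 18721 and P(3, 194) = 18915; 18837 is not s-gonal.
s = 4: P(4, 137) = 18769 and P(4, 138) = 19044; 18837 is not s-gonal.
s = 9: P(9, 73) = 18469 and P(9, 74) = 18981; 18837 is not s-gonal.
s = 10: P(10, 69) = 18837. ✓
s = 11: P(11, 65) = 18785 and P(11, 66) = 19371; 18837 is not s-gonal.
s = 12: P(12, 61) = 18361 and P(12, 62) = 18972; 18837 is not s-gonal.
Hits: s ∈ {10} → 1.

1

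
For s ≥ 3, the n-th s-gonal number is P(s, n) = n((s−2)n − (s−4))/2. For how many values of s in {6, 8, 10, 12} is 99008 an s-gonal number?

1

s = 6: P(6, 222) = 98346 and P(6, 223) = 99235; 99008 is not s-gonal.
s = 8: P(8, 182) = 99008. ✓
s = 10: P(10, 157) = 98125 and P(10, 158) = 99382; 99008 is not s-gonal.
s = 12: P(12, 141) = 98841 and P(12, 142) = 100252; 99008 is not s-gonal.
Hits: s ∈ {8} → 1.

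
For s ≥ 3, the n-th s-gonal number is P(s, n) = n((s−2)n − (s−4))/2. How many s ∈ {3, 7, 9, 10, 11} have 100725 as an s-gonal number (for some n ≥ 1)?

s = 3: P(3, 448) = 100576 and P(3, 449) = 101025; 100725 is not s-gonal.
s = 7: P(7, 201) = 100701 and P(7, 202) = 101707; 100725 is not s-gonal.
s = 9: P(9, 170) = 100725. ✓
s = 10: P(10, 159) = 100647 and P(10, 160) = 101920; 100725 is not s-gonal.
s = 11: P(11, 150) = 100725. ✓
Hits: s ∈ {9, 11} → 2.

2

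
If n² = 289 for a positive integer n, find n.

17

We need n² = 289, so n = √289 = 17.
Check: 17² = 289. ✓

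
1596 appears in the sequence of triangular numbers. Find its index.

56

Set n(n+1)/2 = 1596, giving n² + n − 3192 = 0.
The discriminant is 1 + 8·1596 = 12769, and √12769 = 113.
So n = (-1 + 113) / 2 = 112/2 = 56.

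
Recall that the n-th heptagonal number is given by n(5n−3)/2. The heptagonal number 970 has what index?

Set n(5n−3)/2 = 970, giving 5n² − 3n − 1940 = 0.
The discriminant is 9 + 40·970 = 38809, and √38809 = 197.
So n = (3 + 197) / 10 = 200/10 = 20.

20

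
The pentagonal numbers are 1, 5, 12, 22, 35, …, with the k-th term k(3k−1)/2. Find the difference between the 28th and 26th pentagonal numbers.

28·(3·28 − 1)/2 = 1162 and 26·(3·26 − 1)/2 = 1001.
Difference: 1162 − 1001 = 161.

161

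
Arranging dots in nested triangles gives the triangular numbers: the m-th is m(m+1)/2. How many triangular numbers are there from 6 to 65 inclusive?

8

The n-th triangular number is n(n+1)/2.
Smallest index with value ≥ 6: n = 3 (giving 6).
Largest index with value ≤ 65: n = 10 (giving 55).
Indices 3 through 10: 8 terms.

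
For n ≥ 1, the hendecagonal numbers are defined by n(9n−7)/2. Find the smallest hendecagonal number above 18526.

18785

Solve n(9n−7)/2 > 18526 for integer n.
The largest n with value ≤ 18526 is 64 (since 18208 ≤ 18526 < 18785), so the first above is n = 65, value 18785.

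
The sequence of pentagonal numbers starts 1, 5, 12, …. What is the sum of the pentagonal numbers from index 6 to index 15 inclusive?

1725

Σ i(3i−1)/2 = (3Σi² − Σi) / 2 over i = 6..15.
Σi = 120 − 15 = 105 and Σi² = 1240 − 55 = 1185.
(3·1185 − 1·105) / 2 = 3450/2 = 1725.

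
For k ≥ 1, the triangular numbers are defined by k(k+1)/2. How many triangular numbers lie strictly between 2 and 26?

The n-th triangular number is n(n+1)/2.
Smallest index with value > 2: n = 2 (giving 3).
Largest index with value < 26: n = 6 (giving 21).
Indices 2 through 6: 5 terms.

5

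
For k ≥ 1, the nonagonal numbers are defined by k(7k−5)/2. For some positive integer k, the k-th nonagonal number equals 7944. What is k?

Set n(7n−5)/2 = 7944, giving 7n² − 5n − 15888 = 0.
The discriminant is 25 + 56·7944 = 444889, and √444889 = 667.
So n = (5 + 667) / 14 = 672/14 = 48.

48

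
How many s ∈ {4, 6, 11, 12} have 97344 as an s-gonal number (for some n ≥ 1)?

1

s = 4: P(4, 312) = 97344. ✓
s = 6: P(6, 220) = 96580 and P(6, 221) = 97461; 97344 is not s-gonal.
s = 11: P(11, 147) = 96726 and P(11, 148) = 98050; 97344 is not s-gonal.
s = 12: P(12, 139) = 96049 and P(12, 140) = 97440; 97344 is not s-gonal.
Hits: s ∈ {4} → 1.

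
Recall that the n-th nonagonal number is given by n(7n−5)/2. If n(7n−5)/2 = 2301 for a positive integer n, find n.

26

Set n(7n−5)/2 = 2301, giving 7n² − 5n − 4602 = 0.
The discriminant is 25 + 56·2301 = 128881, and √128881 = 359.
So n = (5 + 359) / 14 = 364/14 = 26.
Check: 26·(7·26 − 5)/2 = 2301. ✓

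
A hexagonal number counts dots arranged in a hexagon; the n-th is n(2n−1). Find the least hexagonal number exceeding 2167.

Solve n(2n−1) > 2167 for integer n.
The largest n with value ≤ 2167 is 33 (since 2145 ≤ 2167 < 2278), so the first above is n = 34, value 2278.

2278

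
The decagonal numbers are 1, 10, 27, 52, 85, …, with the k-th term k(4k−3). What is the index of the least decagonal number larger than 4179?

Solve n(4n−3) > 4179 for integer n.
The largest n with value ≤ 4179 is 32 (since 4000 ≤ 4179 < 4257), so the first above is n = 33, value 4257.

33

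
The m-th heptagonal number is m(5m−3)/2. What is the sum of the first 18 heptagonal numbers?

5016

Σ i(5i−3)/2 = (5Σi² − 3Σi) / 2 over i = 1..18.
Σi = 171 and Σi² = 2109.
(5·2109 − 3·171) / 2 = 10032/2 = 5016.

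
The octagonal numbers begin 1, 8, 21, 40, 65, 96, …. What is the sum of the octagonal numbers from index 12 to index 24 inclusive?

12714

Σ i(3i−2) = 3Σi² − 2Σi over i = 12..24.
Σi = 300 − 66 = 234 and Σi² = 4900 − 506 = 4394.
3·4394 − 2·234 = 12714.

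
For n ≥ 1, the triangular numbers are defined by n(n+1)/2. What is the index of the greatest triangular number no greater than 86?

Solve n(n+1)/2 ≤ 86 for integer n.
n = 12 gives 78 ≤ 86, while n = 13 gives 91 > 86; so the answer is index 12.

12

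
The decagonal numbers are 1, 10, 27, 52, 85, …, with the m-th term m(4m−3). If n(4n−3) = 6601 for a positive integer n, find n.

Set n(4n−3) = 6601, giving 4n² − 3n − 6601 = 0.
The discriminant is 9 + 16·6601 = 105625, and √105625 = 325.
So n = (3 + 325) / 8 = 328/8 = 41.

41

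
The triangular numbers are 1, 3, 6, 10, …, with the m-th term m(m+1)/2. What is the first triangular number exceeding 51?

Solve n(n+1)/2 > 51 for integer n.
The largest n with value ≤ 51 is 9 (since 45 ≤ 51 < 55), so the first above is n = 10, value 55.

55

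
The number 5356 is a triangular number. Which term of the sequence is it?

103

Set n(n+1)/2 = 5356, giving n² + n − 10712 = 0.
The discriminant is 1 + 8·5356 = 42849, and √42849 = 207.
So n = (-1 + 207) / 2 = 206/2 = 103.
Check: 103·104/2 = 5356. ✓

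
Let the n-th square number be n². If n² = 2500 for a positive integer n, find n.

50

We need n² = 2500, so n = √2500 = 50.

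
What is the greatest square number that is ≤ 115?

Solve n² ≤ 115 for integer n.
n = 10 gives 100 ≤ 115, while n = 11 gives 121 > 115; so the answer is 100.

100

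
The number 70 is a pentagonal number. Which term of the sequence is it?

7

Set n(3n−1)/2 = 70, giving 3n² − n − 140 = 0.
The discriminant is 1 + 24·70 = 1681, and √1681 = 41.
So n = (1 + 41) / 6 = 42/6 = 7.
Check: 7·(3·7 − 1)/2 = 70. ✓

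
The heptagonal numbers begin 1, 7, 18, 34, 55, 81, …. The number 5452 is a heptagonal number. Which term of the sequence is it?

Set n(5n−3)/2 = 5452, giving 5n² − 3n − 10904 = 0.
So n = (3 + 467) / 10 = 470/10 = 47.

47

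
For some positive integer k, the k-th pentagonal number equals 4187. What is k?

Set n(3n−1)/2 = 4187, giving 3n² − n − 8374 = 0.
The discriminant is 1 + 24·4187 = 100489, and √100489 = 317.
So n = (1 + 317) / 6 = 318/6 = 53.

53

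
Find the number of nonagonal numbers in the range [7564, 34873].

54

The n-th nonagonal number is n(7n−5)/2.
Smallest index with value ≥ 7564: n = 47 (giving 7614).
Largest index with value ≤ 34873: n = 100 (giving 34750).
Indices 47 through 100: 54 terms.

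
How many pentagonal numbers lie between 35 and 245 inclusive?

8

The n-th pentagonal number is n(3n−1)/2.
Smallest index with value ≥ 35: n = 5 (giving 35).
Largest index with value ≤ 245: n = 12 (giving 210).
Indices 5 through 12: 8 terms.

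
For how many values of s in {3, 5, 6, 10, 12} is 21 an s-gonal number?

1

s = 3: P(3, 6) = 21. ✓
s = 5: P(5, 3) = 12 and P(5, 4) = 22; 21 is not s-gonal.
s = 6: P(6, 3) = 15 and P(6, 4) = 28; 21 is not s-gonal.
s = 10: P(10, 2) = 10 and P(10, 3) = 27; 21 is not s-gonal.
s = 12: P(12, 2) = 12 and P(12, 3) = 33; 21 is not s-gonal.
Hits: s ∈ {3} → 1.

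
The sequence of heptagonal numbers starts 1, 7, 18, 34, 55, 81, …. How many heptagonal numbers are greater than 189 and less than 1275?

13

The n-th heptagonal number is n(5n−3)/2.
Smallest index with value > 189: n = 10 (giving 235).
Largest index with value < 1275: n = 22 (giving 1177).
Indices 10 through 22: 13 terms.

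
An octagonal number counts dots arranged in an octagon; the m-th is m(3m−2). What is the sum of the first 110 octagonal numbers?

Σ i(3i−2) = 3Σi² − 2Σi over i = 1..110.
Σi = 6105 and Σi² = 449735.
3·449735 − 2·6105 = 1336995.

1336995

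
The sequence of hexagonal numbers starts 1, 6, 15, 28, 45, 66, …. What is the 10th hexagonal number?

190

The 10th hexagonal number is n(2n−1) with n = 10.
10·(2·10 − 1) = 10·19 = 190.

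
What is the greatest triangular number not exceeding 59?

55

Solve n(n+1)/2 ≤ 59 for integer n.
n = 10 gives 55 ≤ 59, while n = 11 gives 66 > 59; so the answer is 55.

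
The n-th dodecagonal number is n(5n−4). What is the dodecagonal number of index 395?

778545

The 395th dodecagonal number is n(5n−4) with n = 395.
395·(5·395 − 4) = 395·1971 = 778545.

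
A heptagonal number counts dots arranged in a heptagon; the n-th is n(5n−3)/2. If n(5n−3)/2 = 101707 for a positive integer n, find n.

202

Set n(5n−3)/2 = 101707, giving 5n² − 3n − 203414 = 0.
The discriminant is 9 + 40·101707 = 4068289, and √4068289 = 2017.
So n = (3 + 2017) / 10 = 2020/10 = 202.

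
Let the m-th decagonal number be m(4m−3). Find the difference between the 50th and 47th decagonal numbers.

1155

50·(4·50 − 3) = 9850 and 47·(4·47 − 3) = 8695.
Difference: 9850 − 8695 = 1155.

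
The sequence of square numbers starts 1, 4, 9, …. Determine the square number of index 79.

The 79th square number is n² with n = 79.
79² = 6241.

6241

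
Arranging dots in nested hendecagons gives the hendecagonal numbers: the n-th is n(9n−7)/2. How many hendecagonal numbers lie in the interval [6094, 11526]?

14

The n-th hendecagonal number is n(9n−7)/2.
Smallest index with value ≥ 6094: n = 38 (giving 6365).
Largest index with value ≤ 11526: n = 51 (giving 11526).
Indices 38 through 51: 14 terms.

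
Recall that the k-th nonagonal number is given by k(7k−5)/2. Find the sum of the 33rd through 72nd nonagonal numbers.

Σ i(7i−5)/2 = (7Σi² − 5Σi) / 2 over i = 33..72.
Σi = 2628 − 528 = 2100 and Σi² = 127020 − 11440 = 115580.
(7·115580 − 5·2100) / 2 = 798560/2 = 399280.

399280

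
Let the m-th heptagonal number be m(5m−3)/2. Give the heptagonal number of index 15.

The 15th heptagonal number is n(5n−3)/2 with n = 15.
15·(5·15 − 3)/2 = 15·72/2 = 15·36 = 540.

540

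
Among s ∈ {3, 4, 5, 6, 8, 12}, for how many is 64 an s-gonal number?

s = 3: P(3, 10) = 55 and P(3, 11) = 66; 64 is not s-gonal.
s = 4: P(4, 8) = 64. ✓
s = 5: P(5, 6) = 51 and P(5, 7) = 70; 64 is not s-gonal.
s = 6: P(6, 5) = 45 and P(6, 6) = 66; 64 is not s-gonal.
s = 8: P(8, 4) = 40 and P(8, 5) = 65; 64 is not s-gonal.
s = 12: P(12, 4) = 64. ✓
Hits: s ∈ {4, 12} → 2.

2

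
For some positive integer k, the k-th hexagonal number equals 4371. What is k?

47

Set n(2n−1) = 4371, giving 2n² − n − 4371 = 0.
The discriminant is 1 + 8·4371 = 34969, and √34969 = 187.
So n = (1 + 187) / 4 = 188/4 = 47.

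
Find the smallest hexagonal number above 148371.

148785

Solve n(2n−1) > 148371 for integer n.
The largest n with value ≤ 148371 is 272 (since 147696 ≤ 148371 < 148785), so the first above is n = 273, value 148785.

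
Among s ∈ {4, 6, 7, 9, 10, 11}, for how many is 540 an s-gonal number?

s = 4: P(4, 23) = 529 and P(4, 24) = 576; 540 is not s-gonal.
s = 6: P(6, 16) = 496 and P(6, 17) = 561; 540 is not s-gonal.
s = 7: P(7, 15) = 540. ✓
s = 9: P(9, 12) = 474 and P(9, 13) = 559; 540 is not s-gonal.
s = 10: P(10, 12) = 540. ✓
s = 11: P(11, 11) = 506 and P(11, 12) = 606; 540 is not s-gonal.
Hits: s ∈ {7, 10} → 2.

2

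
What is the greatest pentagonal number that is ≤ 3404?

3290

Solve n(3n−1)/2 ≤ 3404 for integer n.
n = 47 gives 3290 ≤ 3404, while n = 48 gives 3432 > 3404; so the answer is 3290.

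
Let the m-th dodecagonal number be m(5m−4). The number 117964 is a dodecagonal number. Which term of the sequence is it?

154

Set n(5n−4) = 117964, giving 5n² − 4n − 117964 = 0.
So n = (4 + 1536) / 10 = 1540/10 = 154.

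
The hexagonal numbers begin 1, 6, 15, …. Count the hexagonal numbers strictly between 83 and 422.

The n-th hexagonal number is n(2n−1).
Smallest index with value > 83: n = 7 (giving 91).
Largest index with value < 422: n = 14 (giving 378).
Indices 7 through 14: 8 terms.

8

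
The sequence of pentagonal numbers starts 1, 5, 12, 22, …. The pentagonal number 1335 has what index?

Set n(3n−1)/2 = 1335, giving 3n² − n − 2670 = 0.
So n = (1 + 179) / 6 = 180/6 = 30.

30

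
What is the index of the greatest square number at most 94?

9

Solve n² ≤ 94 for integer n.
n = 9 gives 81 ≤ 94, while n = 10 gives 100 > 94; so the answer is index 9.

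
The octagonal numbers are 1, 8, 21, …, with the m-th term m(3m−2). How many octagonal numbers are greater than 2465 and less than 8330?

24

The n-th octagonal number is n(3n−2).
Smallest index with value > 2465: n = 30 (giving 2640).
Largest index with value < 8330: n = 53 (giving 8321).
Indices 30 through 53: 24 terms.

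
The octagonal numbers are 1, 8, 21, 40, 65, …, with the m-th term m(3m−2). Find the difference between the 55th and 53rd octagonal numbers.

644

55·(3·55 − 2) = 8965 and 53·(3·53 − 2) = 8321.
Difference: 8965 − 8321 = 644.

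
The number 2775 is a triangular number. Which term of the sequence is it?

Set n(n+1)/2 = 2775, giving n² + n − 5550 = 0.
The discriminant is 1 + 8·2775 = 22201, and √22201 = 149.
So n = (-1 + 149) / 2 = 148/2 = 74.
Check: 74·75/2 = 2775. ✓

74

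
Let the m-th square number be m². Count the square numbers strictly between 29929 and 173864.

The n-th square number is n².
Smallest index with value > 29929: n = 174 (giving 30276).
Largest index with value < 173864: n = 416 (giving 173056).
Indices 174 through 416: 243 terms.

243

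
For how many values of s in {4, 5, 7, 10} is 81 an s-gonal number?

s = 4: P(4, 9) = 81. ✓
s = 5: P(5, 7) = 70 and P(5, 8) = 92; 81 is not s-gonal.
s = 7: P(7, 6) = 81. ✓
s = 10: P(10, 4) = 52 and P(10, 5) = 85; 81 is not s-gonal.
Hits: s ∈ {4, 7} → 2.

2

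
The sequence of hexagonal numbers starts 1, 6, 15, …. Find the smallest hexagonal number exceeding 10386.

Solve n(2n−1) > 10386 for integer n.
The largest n with value ≤ 10386 is 72 (since 10296 ≤ 10386 < 10585), so the first above is n = 73, value 10585.

10585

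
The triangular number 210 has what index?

Set n(n+1)/2 = 210, giving n² + n − 420 = 0.
So n = (-1 + 41) / 2 = 40/2 = 20.
Check: 20·21/2 = 210. ✓

20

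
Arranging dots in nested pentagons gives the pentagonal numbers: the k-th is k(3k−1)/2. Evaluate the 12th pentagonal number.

210

The 12th pentagonal number is n(3n−1)/2 with n = 12.
12·(3·12 − 1)/2 = 12·35/2 = 210.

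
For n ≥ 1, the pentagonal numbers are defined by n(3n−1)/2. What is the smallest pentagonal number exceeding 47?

51

Solve n(3n−1)/2 > 47 for integer n.
The largest n with value ≤ 47 is 5 (since 35 ≤ 47 < 51), so the first above is n = 6, value 51.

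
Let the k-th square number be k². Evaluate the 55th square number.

The 55th square number is n² with n = 55.
55² = 3025.

3025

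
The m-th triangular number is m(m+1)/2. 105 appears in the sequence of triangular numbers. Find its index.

Set n(n+1)/2 = 105, giving n² + n − 210 = 0.
The discriminant is 1 + 8·105 = 841, and √841 = 29.
So n = (-1 + 29) / 2 = 28/2 = 14.
Check: 14·15/2 = 105. ✓

14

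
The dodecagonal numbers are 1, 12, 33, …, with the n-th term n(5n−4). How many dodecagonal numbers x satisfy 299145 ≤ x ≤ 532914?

82

The n-th dodecagonal number is n(5n−4).
Smallest index with value ≥ 299145: n = 245 (giving 299145).
Largest index with value ≤ 532914: n = 326 (giving 530076).
Indices 245 through 326: 82 terms.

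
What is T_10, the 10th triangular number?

10·11/2 = 110/2 = 55.

55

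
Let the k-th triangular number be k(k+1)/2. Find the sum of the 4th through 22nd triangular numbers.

Σ i(i+1)/2 = (Σi² + Σi) / 2 over i = 4..22.
Σi = 253 − 6 = 247 and Σi² = 3795 − 14 = 3781.
(1·3781 + 1·247) / 2 = 4028/2 = 2014.

2014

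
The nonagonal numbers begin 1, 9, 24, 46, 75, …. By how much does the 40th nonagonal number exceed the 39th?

Consecutive nonagonal numbers differ by 7n − 6: here 7·40 − 6 = 274.

274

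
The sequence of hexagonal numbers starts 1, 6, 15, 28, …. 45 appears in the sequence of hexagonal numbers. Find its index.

Set n(2n−1) = 45, giving 2n² − n − 45 = 0.
The discriminant is 1 + 8·45 = 361, and √361 = 19.
So n = (1 + 19) / 4 = 20/4 = 5.

5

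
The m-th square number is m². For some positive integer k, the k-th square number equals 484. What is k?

22

We need n² = 484, so n = √484 = 22.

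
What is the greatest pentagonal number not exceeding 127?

Solve n(3n−1)/2 ≤ 127 for integer n.
n = 9 gives 117 ≤ 127, while n = 10 gives 145 > 127; so the answer is 117.

117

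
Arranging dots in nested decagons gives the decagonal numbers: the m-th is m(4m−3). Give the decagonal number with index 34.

The 34th decagonal number is n(4n−3) with n = 34.
34·(4·34 − 3) = 34·133 = 4522.

4522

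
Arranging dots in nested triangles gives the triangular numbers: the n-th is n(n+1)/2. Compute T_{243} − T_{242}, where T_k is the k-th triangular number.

Consecutive triangular numbers differ by n: T_{243} − T_{242} = 243.

243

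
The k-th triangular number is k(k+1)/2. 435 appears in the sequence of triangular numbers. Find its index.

Set n(n+1)/2 = 435, giving n² + n − 870 = 0.
So n = (-1 + 59) / 2 = 58/2 = 29.
Check: 29·30/2 = 435. ✓

29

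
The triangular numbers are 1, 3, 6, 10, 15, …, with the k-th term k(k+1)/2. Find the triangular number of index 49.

1225

The 49th triangular number is n(n+1)/2 with n = 49.
49·50/2 = 2450/2 = 1225.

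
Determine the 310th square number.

96100

The 310th square number is n² with n = 310.
310² = 96100.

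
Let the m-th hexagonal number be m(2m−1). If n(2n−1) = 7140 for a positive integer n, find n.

60

Set n(2n−1) = 7140, giving 2n² − n − 7140 = 0.
The discriminant is 1 + 8·7140 = 57121, and √57121 = 239.
So n = (1 + 239) / 4 = 240/4 = 60.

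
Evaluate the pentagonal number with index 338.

The 338th pentagonal number is n(3n−1)/2 with n = 338.
338·(3·338 − 1)/2 = 338·1013/2 = 171197.

171197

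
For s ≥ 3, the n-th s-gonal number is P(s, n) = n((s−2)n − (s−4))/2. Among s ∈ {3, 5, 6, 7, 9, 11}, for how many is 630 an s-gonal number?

s = 3: P(3, 35) = 630. ✓
s = 5: P(5, 20) = 590 and P(5, 21) = 651; 630 is not s-gonal.
s = 6: P(6, 18) = 630. ✓
s = 7: P(7, 16) = 616 and P(7, 17) = 697; 630 is not s-gonal.
s = 9: P(9, 13) = 559 and P(9, 14) = 651; 630 is not s-gonal.
s = 11: P(11, 12) = 606 and P(11, 13) = 715; 630 is not s-gonal.
Hits: s ∈ {3, 6} → 2.

2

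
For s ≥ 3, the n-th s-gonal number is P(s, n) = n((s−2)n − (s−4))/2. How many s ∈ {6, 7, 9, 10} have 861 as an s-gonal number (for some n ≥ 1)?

s = 6: P(6, 21) = 861. ✓
s = 7: P(7, 18) = 783 and P(7, 19) = 874; 861 is not s-gonal.
s = 9: P(9, 16) = 856 and P(9, 17) = 969; 861 is not s-gonal.
s = 10: P(10, 15) = 855 and P(10, 16) = 976; 861 is not s-gonal.
Hits: s ∈ {6} → 1.

1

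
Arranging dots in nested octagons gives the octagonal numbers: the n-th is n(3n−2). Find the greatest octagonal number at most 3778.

3605

Solve n(3n−2) ≤ 3778 for integer n.
n = 35 gives 3605 ≤ 3778, while n = 36 gives 3816 > 3778; so the answer is 3605.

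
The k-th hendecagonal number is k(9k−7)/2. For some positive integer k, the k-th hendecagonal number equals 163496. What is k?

191

Set n(9n−7)/2 = 163496, giving 9n² − 7n − 326992 = 0.
So n = (7 + 3431) / 18 = 3438/18 = 191.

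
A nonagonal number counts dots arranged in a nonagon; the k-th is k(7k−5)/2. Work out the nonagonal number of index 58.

11629

The 58th nonagonal number is n(7n−5)/2 with n = 58.
58·(7·58 − 5)/2 = 58·401/2 = 11629.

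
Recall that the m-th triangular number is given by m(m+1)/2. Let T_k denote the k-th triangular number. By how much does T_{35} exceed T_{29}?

35·36/2 = 630 and 29·30/2 = 435.
Difference: 630 − 435 = 195.

195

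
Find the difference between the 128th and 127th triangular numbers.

Consecutive triangular numbers differ by n: T_{128} − T_{127} = 128.

128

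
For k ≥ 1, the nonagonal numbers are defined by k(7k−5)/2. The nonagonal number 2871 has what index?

29

Set n(7n−5)/2 = 2871, giving 7n² − 5n − 5742 = 0.
The discriminant is 25 + 56·2871 = 160801, and √160801 = 401.
So n = (5 + 401) / 14 = 406/14 = 29.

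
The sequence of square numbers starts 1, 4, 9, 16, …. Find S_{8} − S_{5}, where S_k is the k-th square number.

8² = 64 and 5² = 25.
Difference: 64 − 25 = 39.

39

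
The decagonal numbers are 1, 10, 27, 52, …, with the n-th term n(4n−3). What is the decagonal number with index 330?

434610

The 330th decagonal number is n(4n−3) with n = 330.
330·(4·330 − 3) = 330·1317 = 434610.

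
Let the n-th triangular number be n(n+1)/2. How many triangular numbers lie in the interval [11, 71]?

7

The n-th triangular number is n(n+1)/2.
Smallest index with value ≥ 11: n = 5 (giving 15).
Largest index with value ≤ 71: n = 11 (giving 66).
Indices 5 through 11: 7 terms.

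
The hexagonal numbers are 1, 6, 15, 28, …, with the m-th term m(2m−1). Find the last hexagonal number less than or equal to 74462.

Solve n(2n−1) ≤ 74462 for integer n.
n = 193 gives 74305 ≤ 74462, while n = 194 gives 75078 > 74462; so the answer is 74305.

74305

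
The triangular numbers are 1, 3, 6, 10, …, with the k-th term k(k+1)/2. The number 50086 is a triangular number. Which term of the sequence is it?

316

Set n(n+1)/2 = 50086, giving n² + n − 100172 = 0.
The discriminant is 1 + 8·50086 = 400689, and √400689 = 633.
So n = (-1 + 633) / 2 = 632/2 = 316.
Check: 316·317/2 = 50086. ✓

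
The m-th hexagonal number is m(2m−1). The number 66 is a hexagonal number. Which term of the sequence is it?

6

Set n(2n−1) = 66, giving 2n² − n − 66 = 0.
So n = (1 + 23) / 4 = 24/4 = 6.
Check: 6·(2·6 − 1) = 66. ✓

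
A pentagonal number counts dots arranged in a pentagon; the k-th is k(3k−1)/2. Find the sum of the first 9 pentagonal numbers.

405

Σ i(3i−1)/2 = (3Σi² − Σi) / 2 over i = 1..9.
Σi = 45 and Σi² = 285.
(3·285 − 1·45) / 2 = 810/2 = 405.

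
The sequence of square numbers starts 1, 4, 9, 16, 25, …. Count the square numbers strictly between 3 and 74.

The n-th square number is n².
Smallest index with value > 3: n = 2 (giving 4).
Largest index with value < 74: n = 8 (giving 64).
Indices 2 through 8: 7 terms.

7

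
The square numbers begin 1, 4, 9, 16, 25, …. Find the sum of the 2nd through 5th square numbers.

Σ_{i=2}^{5} i² = 55 − 1 = 54.

54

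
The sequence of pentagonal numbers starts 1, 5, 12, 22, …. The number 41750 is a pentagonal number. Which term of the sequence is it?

Set n(3n−1)/2 = 41750, giving 3n² − n − 83500 = 0.
The discriminant is 1 + 24·41750 = 1002001, and √1002001 = 1001.
So n = (1 + 1001) / 6 = 1002/6 = 167.

167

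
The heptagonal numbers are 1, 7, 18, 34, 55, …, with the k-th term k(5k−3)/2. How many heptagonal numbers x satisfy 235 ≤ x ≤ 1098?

12

The n-th heptagonal number is n(5n−3)/2.
Smallest index with value ≥ 235: n = 10 (giving 235).
Largest index with value ≤ 1098: n = 21 (giving 1071).
Indices 10 through 21: 12 terms.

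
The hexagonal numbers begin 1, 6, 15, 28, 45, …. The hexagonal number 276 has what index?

12

Set n(2n−1) = 276, giving 2n² − n − 276 = 0.
So n = (1 + 47) / 4 = 48/4 = 12.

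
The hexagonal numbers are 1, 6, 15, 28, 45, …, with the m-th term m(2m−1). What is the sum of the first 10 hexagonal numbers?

715

Σ i(2i−1) = 2Σi² − Σi over i = 1..10.
Σi = 55 and Σi² = 385.
2·385 − 1·55 = 715.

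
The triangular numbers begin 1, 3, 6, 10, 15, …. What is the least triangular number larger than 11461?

Solve n(n+1)/2 > 11461 for integer n.
The largest n with value ≤ 11461 is 150 (since 11325 ≤ 11461 < 11476), so the first above is n = 151, value 11476.

11476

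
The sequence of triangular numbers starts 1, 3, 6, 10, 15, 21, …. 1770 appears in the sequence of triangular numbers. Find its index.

Set n(n+1)/2 = 1770, giving n² + n − 3540 = 0.
So n = (-1 + 119) / 2 = 118/2 = 59.
Check: 59·60/2 = 1770. ✓

59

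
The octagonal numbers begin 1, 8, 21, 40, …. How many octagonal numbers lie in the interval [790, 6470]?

The n-th octagonal number is n(3n−2).
Smallest index with value ≥ 790: n = 17 (giving 833).
Largest index with value ≤ 6470: n = 46 (giving 6256).
Indices 17 through 46: 30 terms.

30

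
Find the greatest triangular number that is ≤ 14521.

14365

Solve n(n+1)/2 ≤ 14521 for integer n.
n = 169 gives 14365 ≤ 14521, while n = 170 gives 14535 > 14521; so the answer is 14365.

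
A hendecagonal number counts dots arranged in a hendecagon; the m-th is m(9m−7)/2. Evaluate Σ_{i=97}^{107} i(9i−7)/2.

511566

Σ i(9i−7)/2 = (9Σi² − 7Σi) / 2 over i = 97..107.
Σi = 5778 − 4656 = 1122 and Σi² = 414090 − 299536 = 114554.
(9·114554 − 7·1122) / 2 = 1023132/2 = 511566.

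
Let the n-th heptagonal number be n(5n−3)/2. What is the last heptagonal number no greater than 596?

Solve n(5n−3)/2 ≤ 596 for integer n.
n = 15 gives 540 ≤ 596, while n = 16 gives 616 > 596; so the answer is 540.

540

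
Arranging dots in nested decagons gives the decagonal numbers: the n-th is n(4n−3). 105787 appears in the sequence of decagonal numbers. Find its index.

163

Set n(4n−3) = 105787, giving 4n² − 3n − 105787 = 0.
The discriminant is 9 + 16·105787 = 1692601, and √1692601 = 1301.
So n = (3 + 1301) / 8 = 1304/8 = 163.
Check: 163·(4·163 − 3) = 105787. ✓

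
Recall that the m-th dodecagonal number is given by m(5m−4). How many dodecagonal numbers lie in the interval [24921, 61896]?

41

The n-th dodecagonal number is n(5n−4).
Smallest index with value ≥ 24921: n = 71 (giving 24921).
Largest index with value ≤ 61896: n = 111 (giving 61161).
Indices 71 through 111: 41 terms.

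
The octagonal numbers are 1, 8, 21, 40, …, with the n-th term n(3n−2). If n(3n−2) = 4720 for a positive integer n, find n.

40

Set n(3n−2) = 4720, giving 3n² − 2n − 4720 = 0.
The discriminant is 4 + 12·4720 = 56644, and √56644 = 238.
So n = (2 + 238) / 6 = 240/6 = 40.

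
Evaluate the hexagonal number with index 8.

8·(2·8 − 1) = 8·15 = 120.

120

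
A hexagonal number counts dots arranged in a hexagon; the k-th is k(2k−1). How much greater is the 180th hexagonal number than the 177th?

180·(2·180 − 1) = 64620 and 177·(2·177 − 1) = 62481.
Difference: 64620 − 62481 = 2139.

2139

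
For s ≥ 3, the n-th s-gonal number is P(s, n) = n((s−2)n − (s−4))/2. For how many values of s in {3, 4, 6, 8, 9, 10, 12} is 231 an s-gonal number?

s = 3: P(3, 21) = 231. ✓
s = 4: P(4, 15) = 225 and P(4, 16) = 256; 231 is not s-gonal.
s = 6: P(6, 11) = 231. ✓
s = 8: P(8, 9) = 225 and P(8, 10) = 280; 231 is not s-gonal.
s = 9: P(9, 8) = 204 and P(9, 9) = 261; 231 is not s-gonal.
s = 10: P(10, 7) = 175 and P(10, 8) = 232; 231 is not s-gonal.
s = 12: P(12, 7) = 217 and P(12, 8) = 288; 231 is not s-gonal.
Hits: s ∈ {3, 6} → 2.

2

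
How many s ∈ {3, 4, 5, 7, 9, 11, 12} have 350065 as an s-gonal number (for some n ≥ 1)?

s = 3: P(3, 836) = 349866 and P(3, 837) = 350703; 350065 is not s-gonal.
s = 4: P(4, 591) = 349281 and P(4, 592) = 350464; 350065 is not s-gonal.
s = 5: P(5, 483) = 349692 and P(5, 484) = 351142; 350065 is not s-gonal.
s = 7: P(7, 374) = 349129 and P(7, 375) = 351000; 350065 is not s-gonal.
s = 9: P(9, 316) = 348706 and P(9, 317) = 350919; 350065 is not s-gonal.
s = 11: P(11, 279) = 349308 and P(11, 280) = 351820; 350065 is not s-gonal.
s = 12: P(12, 265) = 350065. ✓
Hits: s ∈ {12} → 1.

1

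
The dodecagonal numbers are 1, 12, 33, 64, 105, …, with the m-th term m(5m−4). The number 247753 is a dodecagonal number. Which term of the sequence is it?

223

Set n(5n−4) = 247753, giving 5n² − 4n − 247753 = 0.
The discriminant is 16 + 20·247753 = 4955076, and √4955076 = 2226.
So n = (4 + 2226) / 10 = 2230/10 = 223.
Check: 223·(5·223 − 4) = 247753. ✓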